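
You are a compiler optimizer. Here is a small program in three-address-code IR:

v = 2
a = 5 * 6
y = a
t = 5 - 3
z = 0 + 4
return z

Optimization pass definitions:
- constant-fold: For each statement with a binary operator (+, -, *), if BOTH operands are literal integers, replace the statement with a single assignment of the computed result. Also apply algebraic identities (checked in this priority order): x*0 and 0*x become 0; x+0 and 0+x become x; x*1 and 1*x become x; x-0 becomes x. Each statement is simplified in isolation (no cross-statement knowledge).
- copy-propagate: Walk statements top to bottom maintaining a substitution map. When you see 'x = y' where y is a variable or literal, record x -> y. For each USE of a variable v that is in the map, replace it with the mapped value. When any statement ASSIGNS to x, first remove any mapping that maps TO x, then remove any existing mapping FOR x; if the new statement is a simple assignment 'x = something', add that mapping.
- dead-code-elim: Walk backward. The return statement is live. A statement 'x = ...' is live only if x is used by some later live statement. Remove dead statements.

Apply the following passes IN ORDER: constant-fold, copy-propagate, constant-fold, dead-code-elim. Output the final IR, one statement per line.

Initial IR:
  v = 2
  a = 5 * 6
  y = a
  t = 5 - 3
  z = 0 + 4
  return z
After constant-fold (6 stmts):
  v = 2
  a = 30
  y = a
  t = 2
  z = 4
  return z
After copy-propagate (6 stmts):
  v = 2
  a = 30
  y = 30
  t = 2
  z = 4
  return 4
After constant-fold (6 stmts):
  v = 2
  a = 30
  y = 30
  t = 2
  z = 4
  return 4
After dead-code-elim (1 stmts):
  return 4

Answer: return 4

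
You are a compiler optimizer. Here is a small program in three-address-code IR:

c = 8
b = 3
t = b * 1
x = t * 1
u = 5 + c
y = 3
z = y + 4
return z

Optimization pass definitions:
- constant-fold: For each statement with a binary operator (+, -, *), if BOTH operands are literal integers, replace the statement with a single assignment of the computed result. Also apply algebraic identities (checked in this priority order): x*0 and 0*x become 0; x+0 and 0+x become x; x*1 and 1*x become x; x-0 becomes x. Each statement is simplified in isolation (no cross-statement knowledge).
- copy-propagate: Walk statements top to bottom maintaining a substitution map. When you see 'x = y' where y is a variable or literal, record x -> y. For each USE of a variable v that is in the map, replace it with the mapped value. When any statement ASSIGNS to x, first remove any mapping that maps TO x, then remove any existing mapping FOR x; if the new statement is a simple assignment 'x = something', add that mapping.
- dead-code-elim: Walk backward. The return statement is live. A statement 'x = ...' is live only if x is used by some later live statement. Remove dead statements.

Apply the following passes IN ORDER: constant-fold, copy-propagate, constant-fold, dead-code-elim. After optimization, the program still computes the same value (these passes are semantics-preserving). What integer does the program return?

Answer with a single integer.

Answer: 7

Derivation:
Initial IR:
  c = 8
  b = 3
  t = b * 1
  x = t * 1
  u = 5 + c
  y = 3
  z = y + 4
  return z
After constant-fold (8 stmts):
  c = 8
  b = 3
  t = b
  x = t
  u = 5 + c
  y = 3
  z = y + 4
  return z
After copy-propagate (8 stmts):
  c = 8
  b = 3
  t = 3
  x = 3
  u = 5 + 8
  y = 3
  z = 3 + 4
  return z
After constant-fold (8 stmts):
  c = 8
  b = 3
  t = 3
  x = 3
  u = 13
  y = 3
  z = 7
  return z
After dead-code-elim (2 stmts):
  z = 7
  return z
Evaluate:
  c = 8  =>  c = 8
  b = 3  =>  b = 3
  t = b * 1  =>  t = 3
  x = t * 1  =>  x = 3
  u = 5 + c  =>  u = 13
  y = 3  =>  y = 3
  z = y + 4  =>  z = 7
  return z = 7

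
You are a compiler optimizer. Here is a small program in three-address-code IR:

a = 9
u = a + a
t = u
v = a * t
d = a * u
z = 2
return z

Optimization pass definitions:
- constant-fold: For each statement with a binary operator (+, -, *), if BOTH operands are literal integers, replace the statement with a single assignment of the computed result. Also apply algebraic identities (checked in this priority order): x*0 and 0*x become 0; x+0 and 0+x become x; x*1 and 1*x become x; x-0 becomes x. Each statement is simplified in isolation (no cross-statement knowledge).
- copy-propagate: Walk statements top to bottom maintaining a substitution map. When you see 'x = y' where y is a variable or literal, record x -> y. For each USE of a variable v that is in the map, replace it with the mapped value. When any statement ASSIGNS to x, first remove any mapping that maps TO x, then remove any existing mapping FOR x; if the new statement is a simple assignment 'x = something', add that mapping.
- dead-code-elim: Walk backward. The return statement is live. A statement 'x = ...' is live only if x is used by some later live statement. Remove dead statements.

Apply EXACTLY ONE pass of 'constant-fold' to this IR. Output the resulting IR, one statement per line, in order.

Applying constant-fold statement-by-statement:
  [1] a = 9  (unchanged)
  [2] u = a + a  (unchanged)
  [3] t = u  (unchanged)
  [4] v = a * t  (unchanged)
  [5] d = a * u  (unchanged)
  [6] z = 2  (unchanged)
  [7] return z  (unchanged)
Result (7 stmts):
  a = 9
  u = a + a
  t = u
  v = a * t
  d = a * u
  z = 2
  return z

Answer: a = 9
u = a + a
t = u
v = a * t
d = a * u
z = 2
return z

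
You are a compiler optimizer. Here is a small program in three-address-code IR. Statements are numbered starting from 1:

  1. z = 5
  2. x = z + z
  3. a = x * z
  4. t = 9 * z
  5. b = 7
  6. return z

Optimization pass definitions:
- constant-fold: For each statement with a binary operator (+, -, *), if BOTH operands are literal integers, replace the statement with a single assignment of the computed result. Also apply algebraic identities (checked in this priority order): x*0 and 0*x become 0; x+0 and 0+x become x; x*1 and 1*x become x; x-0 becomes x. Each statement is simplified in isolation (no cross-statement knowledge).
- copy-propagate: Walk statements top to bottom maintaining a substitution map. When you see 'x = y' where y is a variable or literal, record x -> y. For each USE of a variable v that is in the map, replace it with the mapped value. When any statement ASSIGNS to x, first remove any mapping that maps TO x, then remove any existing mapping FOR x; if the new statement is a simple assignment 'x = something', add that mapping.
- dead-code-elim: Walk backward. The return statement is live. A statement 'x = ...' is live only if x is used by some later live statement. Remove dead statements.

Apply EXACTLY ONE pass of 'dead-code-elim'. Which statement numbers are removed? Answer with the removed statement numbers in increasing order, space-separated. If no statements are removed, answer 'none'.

Answer: 2 3 4 5

Derivation:
Backward liveness scan:
Stmt 1 'z = 5': KEEP (z is live); live-in = []
Stmt 2 'x = z + z': DEAD (x not in live set ['z'])
Stmt 3 'a = x * z': DEAD (a not in live set ['z'])
Stmt 4 't = 9 * z': DEAD (t not in live set ['z'])
Stmt 5 'b = 7': DEAD (b not in live set ['z'])
Stmt 6 'return z': KEEP (return); live-in = ['z']
Removed statement numbers: [2, 3, 4, 5]
Surviving IR:
  z = 5
  return z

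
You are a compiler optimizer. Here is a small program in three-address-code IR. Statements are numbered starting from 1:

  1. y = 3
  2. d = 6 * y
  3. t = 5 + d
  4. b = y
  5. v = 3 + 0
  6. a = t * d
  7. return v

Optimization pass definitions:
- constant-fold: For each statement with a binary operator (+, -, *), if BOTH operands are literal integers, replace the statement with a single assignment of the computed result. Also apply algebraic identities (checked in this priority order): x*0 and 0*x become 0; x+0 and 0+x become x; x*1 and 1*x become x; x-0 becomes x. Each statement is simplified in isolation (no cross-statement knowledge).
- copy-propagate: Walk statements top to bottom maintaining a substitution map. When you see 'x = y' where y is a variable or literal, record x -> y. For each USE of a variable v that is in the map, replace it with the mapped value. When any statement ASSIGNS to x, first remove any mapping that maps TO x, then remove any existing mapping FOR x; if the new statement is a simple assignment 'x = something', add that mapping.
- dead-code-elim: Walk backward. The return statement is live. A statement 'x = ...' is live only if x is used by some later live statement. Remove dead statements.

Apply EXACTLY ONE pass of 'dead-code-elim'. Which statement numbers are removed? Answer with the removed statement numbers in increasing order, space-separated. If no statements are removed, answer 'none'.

Answer: 1 2 3 4 6

Derivation:
Backward liveness scan:
Stmt 1 'y = 3': DEAD (y not in live set [])
Stmt 2 'd = 6 * y': DEAD (d not in live set [])
Stmt 3 't = 5 + d': DEAD (t not in live set [])
Stmt 4 'b = y': DEAD (b not in live set [])
Stmt 5 'v = 3 + 0': KEEP (v is live); live-in = []
Stmt 6 'a = t * d': DEAD (a not in live set ['v'])
Stmt 7 'return v': KEEP (return); live-in = ['v']
Removed statement numbers: [1, 2, 3, 4, 6]
Surviving IR:
  v = 3 + 0
  return v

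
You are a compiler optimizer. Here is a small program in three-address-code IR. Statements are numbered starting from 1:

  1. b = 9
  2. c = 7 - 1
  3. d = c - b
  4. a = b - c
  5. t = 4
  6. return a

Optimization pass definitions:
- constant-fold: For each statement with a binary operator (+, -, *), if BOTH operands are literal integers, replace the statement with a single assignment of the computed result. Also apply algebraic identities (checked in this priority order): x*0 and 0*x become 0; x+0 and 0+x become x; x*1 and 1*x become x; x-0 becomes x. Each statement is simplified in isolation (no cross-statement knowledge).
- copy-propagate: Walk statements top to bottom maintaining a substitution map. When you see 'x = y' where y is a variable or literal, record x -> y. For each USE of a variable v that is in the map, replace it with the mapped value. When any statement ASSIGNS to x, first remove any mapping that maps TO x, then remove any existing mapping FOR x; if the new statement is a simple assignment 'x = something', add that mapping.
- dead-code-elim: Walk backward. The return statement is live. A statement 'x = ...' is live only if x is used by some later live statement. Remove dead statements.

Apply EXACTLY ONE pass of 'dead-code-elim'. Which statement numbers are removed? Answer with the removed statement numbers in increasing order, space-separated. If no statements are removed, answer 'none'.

Answer: 3 5

Derivation:
Backward liveness scan:
Stmt 1 'b = 9': KEEP (b is live); live-in = []
Stmt 2 'c = 7 - 1': KEEP (c is live); live-in = ['b']
Stmt 3 'd = c - b': DEAD (d not in live set ['b', 'c'])
Stmt 4 'a = b - c': KEEP (a is live); live-in = ['b', 'c']
Stmt 5 't = 4': DEAD (t not in live set ['a'])
Stmt 6 'return a': KEEP (return); live-in = ['a']
Removed statement numbers: [3, 5]
Surviving IR:
  b = 9
  c = 7 - 1
  a = b - c
  return a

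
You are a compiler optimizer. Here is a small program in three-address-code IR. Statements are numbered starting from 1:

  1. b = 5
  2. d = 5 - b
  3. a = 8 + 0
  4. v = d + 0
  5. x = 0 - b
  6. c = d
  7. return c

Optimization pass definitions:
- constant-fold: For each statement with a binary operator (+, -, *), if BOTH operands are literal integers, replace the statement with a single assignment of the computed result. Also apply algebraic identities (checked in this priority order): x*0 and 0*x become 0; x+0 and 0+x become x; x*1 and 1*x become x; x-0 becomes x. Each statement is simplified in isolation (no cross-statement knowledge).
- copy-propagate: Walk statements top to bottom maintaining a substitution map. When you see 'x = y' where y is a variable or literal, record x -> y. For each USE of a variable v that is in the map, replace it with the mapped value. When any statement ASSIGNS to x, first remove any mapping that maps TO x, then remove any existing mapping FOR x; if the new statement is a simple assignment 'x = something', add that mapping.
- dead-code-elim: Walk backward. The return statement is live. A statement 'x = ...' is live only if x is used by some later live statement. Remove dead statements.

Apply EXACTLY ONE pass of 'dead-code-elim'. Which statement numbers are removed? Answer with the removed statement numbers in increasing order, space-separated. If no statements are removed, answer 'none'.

Answer: 3 4 5

Derivation:
Backward liveness scan:
Stmt 1 'b = 5': KEEP (b is live); live-in = []
Stmt 2 'd = 5 - b': KEEP (d is live); live-in = ['b']
Stmt 3 'a = 8 + 0': DEAD (a not in live set ['d'])
Stmt 4 'v = d + 0': DEAD (v not in live set ['d'])
Stmt 5 'x = 0 - b': DEAD (x not in live set ['d'])
Stmt 6 'c = d': KEEP (c is live); live-in = ['d']
Stmt 7 'return c': KEEP (return); live-in = ['c']
Removed statement numbers: [3, 4, 5]
Surviving IR:
  b = 5
  d = 5 - b
  c = d
  return c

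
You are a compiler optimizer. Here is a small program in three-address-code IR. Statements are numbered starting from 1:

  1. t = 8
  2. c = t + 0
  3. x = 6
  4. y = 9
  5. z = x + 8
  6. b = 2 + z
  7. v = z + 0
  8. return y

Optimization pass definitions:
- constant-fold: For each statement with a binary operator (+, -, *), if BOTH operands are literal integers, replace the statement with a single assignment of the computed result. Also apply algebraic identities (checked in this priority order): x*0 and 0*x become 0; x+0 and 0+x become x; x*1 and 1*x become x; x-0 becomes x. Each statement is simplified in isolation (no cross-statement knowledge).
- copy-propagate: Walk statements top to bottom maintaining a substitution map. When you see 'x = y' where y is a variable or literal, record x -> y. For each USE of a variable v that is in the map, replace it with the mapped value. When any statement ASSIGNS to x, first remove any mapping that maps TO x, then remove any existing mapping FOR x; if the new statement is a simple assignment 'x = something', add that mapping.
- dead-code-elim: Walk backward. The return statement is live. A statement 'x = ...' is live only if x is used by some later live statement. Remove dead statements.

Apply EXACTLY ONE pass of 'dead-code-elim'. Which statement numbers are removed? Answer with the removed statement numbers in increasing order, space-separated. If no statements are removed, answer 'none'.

Backward liveness scan:
Stmt 1 't = 8': DEAD (t not in live set [])
Stmt 2 'c = t + 0': DEAD (c not in live set [])
Stmt 3 'x = 6': DEAD (x not in live set [])
Stmt 4 'y = 9': KEEP (y is live); live-in = []
Stmt 5 'z = x + 8': DEAD (z not in live set ['y'])
Stmt 6 'b = 2 + z': DEAD (b not in live set ['y'])
Stmt 7 'v = z + 0': DEAD (v not in live set ['y'])
Stmt 8 'return y': KEEP (return); live-in = ['y']
Removed statement numbers: [1, 2, 3, 5, 6, 7]
Surviving IR:
  y = 9
  return y

Answer: 1 2 3 5 6 7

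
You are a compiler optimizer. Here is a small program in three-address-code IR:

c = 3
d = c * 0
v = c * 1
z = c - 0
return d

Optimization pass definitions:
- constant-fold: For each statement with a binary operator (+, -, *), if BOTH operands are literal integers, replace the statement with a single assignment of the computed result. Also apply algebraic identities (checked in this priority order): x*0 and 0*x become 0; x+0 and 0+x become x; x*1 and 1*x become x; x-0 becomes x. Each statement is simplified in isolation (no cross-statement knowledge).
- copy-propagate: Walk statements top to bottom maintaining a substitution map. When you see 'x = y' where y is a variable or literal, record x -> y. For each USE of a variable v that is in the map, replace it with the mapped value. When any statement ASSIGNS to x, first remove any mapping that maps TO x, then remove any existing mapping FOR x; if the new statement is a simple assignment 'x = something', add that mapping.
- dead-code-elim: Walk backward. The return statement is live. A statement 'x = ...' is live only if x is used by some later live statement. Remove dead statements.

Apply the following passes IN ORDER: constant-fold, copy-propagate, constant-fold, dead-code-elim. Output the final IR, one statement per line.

Answer: return 0

Derivation:
Initial IR:
  c = 3
  d = c * 0
  v = c * 1
  z = c - 0
  return d
After constant-fold (5 stmts):
  c = 3
  d = 0
  v = c
  z = c
  return d
After copy-propagate (5 stmts):
  c = 3
  d = 0
  v = 3
  z = 3
  return 0
After constant-fold (5 stmts):
  c = 3
  d = 0
  v = 3
  z = 3
  return 0
After dead-code-elim (1 stmts):
  return 0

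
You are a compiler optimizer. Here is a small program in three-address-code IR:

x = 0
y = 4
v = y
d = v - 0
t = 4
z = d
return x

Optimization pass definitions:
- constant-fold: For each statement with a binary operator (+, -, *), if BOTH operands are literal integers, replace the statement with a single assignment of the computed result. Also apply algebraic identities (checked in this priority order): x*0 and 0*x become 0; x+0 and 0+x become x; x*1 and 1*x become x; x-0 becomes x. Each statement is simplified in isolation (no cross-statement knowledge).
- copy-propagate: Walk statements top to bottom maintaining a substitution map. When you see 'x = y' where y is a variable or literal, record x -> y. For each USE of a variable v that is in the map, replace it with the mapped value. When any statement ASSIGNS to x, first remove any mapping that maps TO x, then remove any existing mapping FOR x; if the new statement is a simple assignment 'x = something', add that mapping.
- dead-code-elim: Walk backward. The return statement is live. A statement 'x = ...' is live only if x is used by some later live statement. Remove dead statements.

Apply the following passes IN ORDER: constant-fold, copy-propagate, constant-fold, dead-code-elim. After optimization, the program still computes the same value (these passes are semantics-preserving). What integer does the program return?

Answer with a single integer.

Initial IR:
  x = 0
  y = 4
  v = y
  d = v - 0
  t = 4
  z = d
  return x
After constant-fold (7 stmts):
  x = 0
  y = 4
  v = y
  d = v
  t = 4
  z = d
  return x
After copy-propagate (7 stmts):
  x = 0
  y = 4
  v = 4
  d = 4
  t = 4
  z = 4
  return 0
After constant-fold (7 stmts):
  x = 0
  y = 4
  v = 4
  d = 4
  t = 4
  z = 4
  return 0
After dead-code-elim (1 stmts):
  return 0
Evaluate:
  x = 0  =>  x = 0
  y = 4  =>  y = 4
  v = y  =>  v = 4
  d = v - 0  =>  d = 4
  t = 4  =>  t = 4
  z = d  =>  z = 4
  return x = 0

Answer: 0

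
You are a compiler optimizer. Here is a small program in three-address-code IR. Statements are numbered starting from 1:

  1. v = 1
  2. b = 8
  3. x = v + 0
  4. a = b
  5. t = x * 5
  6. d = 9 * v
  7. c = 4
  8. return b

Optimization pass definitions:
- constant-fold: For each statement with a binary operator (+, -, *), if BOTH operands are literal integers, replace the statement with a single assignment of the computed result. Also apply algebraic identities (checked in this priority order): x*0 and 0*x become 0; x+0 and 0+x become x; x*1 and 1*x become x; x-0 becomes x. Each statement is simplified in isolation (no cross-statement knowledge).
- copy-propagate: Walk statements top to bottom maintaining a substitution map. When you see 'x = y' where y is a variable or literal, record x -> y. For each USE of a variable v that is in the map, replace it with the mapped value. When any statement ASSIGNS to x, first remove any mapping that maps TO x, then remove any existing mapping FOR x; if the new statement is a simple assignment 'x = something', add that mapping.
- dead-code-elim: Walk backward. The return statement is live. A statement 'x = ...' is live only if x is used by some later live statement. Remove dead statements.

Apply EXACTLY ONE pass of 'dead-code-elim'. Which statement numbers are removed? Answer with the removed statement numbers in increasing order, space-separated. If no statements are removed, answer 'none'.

Answer: 1 3 4 5 6 7

Derivation:
Backward liveness scan:
Stmt 1 'v = 1': DEAD (v not in live set [])
Stmt 2 'b = 8': KEEP (b is live); live-in = []
Stmt 3 'x = v + 0': DEAD (x not in live set ['b'])
Stmt 4 'a = b': DEAD (a not in live set ['b'])
Stmt 5 't = x * 5': DEAD (t not in live set ['b'])
Stmt 6 'd = 9 * v': DEAD (d not in live set ['b'])
Stmt 7 'c = 4': DEAD (c not in live set ['b'])
Stmt 8 'return b': KEEP (return); live-in = ['b']
Removed statement numbers: [1, 3, 4, 5, 6, 7]
Surviving IR:
  b = 8
  return b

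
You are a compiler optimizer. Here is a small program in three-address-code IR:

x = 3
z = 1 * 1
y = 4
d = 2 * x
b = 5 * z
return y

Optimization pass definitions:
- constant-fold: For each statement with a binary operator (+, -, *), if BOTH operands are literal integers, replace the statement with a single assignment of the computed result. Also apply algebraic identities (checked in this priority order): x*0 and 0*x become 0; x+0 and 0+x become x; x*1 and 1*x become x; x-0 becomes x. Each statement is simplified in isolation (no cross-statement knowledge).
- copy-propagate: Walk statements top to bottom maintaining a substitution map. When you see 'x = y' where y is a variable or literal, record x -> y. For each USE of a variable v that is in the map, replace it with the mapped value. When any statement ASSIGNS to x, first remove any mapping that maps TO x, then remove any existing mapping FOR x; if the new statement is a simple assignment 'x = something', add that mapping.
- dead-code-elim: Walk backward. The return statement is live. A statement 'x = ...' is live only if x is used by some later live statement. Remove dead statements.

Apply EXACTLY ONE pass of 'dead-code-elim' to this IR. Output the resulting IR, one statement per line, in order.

Answer: y = 4
return y

Derivation:
Applying dead-code-elim statement-by-statement:
  [6] return y  -> KEEP (return); live=['y']
  [5] b = 5 * z  -> DEAD (b not live)
  [4] d = 2 * x  -> DEAD (d not live)
  [3] y = 4  -> KEEP; live=[]
  [2] z = 1 * 1  -> DEAD (z not live)
  [1] x = 3  -> DEAD (x not live)
Result (2 stmts):
  y = 4
  return y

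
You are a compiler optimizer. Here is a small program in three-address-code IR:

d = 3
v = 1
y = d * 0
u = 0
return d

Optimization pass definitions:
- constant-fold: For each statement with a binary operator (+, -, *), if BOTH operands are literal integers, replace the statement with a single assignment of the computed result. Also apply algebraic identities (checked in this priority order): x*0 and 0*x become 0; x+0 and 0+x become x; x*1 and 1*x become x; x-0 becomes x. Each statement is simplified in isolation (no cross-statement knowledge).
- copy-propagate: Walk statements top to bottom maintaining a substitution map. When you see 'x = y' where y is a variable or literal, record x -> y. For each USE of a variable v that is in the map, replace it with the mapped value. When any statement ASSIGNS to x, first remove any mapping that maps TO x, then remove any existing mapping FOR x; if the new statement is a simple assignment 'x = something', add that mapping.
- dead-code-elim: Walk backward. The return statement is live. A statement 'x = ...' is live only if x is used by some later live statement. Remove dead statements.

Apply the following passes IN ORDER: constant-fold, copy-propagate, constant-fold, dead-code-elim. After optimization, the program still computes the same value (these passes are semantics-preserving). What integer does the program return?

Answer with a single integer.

Initial IR:
  d = 3
  v = 1
  y = d * 0
  u = 0
  return d
After constant-fold (5 stmts):
  d = 3
  v = 1
  y = 0
  u = 0
  return d
After copy-propagate (5 stmts):
  d = 3
  v = 1
  y = 0
  u = 0
  return 3
After constant-fold (5 stmts):
  d = 3
  v = 1
  y = 0
  u = 0
  return 3
After dead-code-elim (1 stmts):
  return 3
Evaluate:
  d = 3  =>  d = 3
  v = 1  =>  v = 1
  y = d * 0  =>  y = 0
  u = 0  =>  u = 0
  return d = 3

Answer: 3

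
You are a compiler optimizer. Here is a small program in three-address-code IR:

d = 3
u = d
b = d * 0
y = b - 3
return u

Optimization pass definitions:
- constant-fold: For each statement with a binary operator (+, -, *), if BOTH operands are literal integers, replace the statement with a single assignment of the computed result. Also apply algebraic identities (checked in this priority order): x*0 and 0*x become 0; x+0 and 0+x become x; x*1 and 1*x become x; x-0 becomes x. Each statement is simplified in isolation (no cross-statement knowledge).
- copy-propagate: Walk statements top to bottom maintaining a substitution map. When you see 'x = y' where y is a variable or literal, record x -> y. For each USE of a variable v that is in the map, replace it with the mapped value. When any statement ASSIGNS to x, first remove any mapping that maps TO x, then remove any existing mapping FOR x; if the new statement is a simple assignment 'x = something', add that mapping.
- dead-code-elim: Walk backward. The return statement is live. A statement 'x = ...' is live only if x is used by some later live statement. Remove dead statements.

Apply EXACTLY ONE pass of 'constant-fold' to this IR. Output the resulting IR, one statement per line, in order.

Answer: d = 3
u = d
b = 0
y = b - 3
return u

Derivation:
Applying constant-fold statement-by-statement:
  [1] d = 3  (unchanged)
  [2] u = d  (unchanged)
  [3] b = d * 0  -> b = 0
  [4] y = b - 3  (unchanged)
  [5] return u  (unchanged)
Result (5 stmts):
  d = 3
  u = d
  b = 0
  y = b - 3
  return u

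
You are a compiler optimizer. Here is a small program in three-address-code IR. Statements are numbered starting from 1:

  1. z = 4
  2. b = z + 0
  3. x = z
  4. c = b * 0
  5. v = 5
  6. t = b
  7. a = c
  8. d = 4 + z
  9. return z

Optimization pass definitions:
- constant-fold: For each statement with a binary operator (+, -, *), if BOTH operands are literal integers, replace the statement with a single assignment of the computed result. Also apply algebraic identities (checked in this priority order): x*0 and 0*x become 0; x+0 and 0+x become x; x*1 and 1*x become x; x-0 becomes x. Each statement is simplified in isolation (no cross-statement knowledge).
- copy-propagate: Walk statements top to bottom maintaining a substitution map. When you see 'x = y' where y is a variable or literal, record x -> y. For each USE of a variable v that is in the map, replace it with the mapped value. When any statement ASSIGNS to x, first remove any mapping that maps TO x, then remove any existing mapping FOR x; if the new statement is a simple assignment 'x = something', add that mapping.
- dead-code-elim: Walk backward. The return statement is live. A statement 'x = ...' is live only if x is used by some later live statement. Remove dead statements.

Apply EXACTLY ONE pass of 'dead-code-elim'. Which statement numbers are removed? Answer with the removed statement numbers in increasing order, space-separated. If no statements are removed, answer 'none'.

Backward liveness scan:
Stmt 1 'z = 4': KEEP (z is live); live-in = []
Stmt 2 'b = z + 0': DEAD (b not in live set ['z'])
Stmt 3 'x = z': DEAD (x not in live set ['z'])
Stmt 4 'c = b * 0': DEAD (c not in live set ['z'])
Stmt 5 'v = 5': DEAD (v not in live set ['z'])
Stmt 6 't = b': DEAD (t not in live set ['z'])
Stmt 7 'a = c': DEAD (a not in live set ['z'])
Stmt 8 'd = 4 + z': DEAD (d not in live set ['z'])
Stmt 9 'return z': KEEP (return); live-in = ['z']
Removed statement numbers: [2, 3, 4, 5, 6, 7, 8]
Surviving IR:
  z = 4
  return z

Answer: 2 3 4 5 6 7 8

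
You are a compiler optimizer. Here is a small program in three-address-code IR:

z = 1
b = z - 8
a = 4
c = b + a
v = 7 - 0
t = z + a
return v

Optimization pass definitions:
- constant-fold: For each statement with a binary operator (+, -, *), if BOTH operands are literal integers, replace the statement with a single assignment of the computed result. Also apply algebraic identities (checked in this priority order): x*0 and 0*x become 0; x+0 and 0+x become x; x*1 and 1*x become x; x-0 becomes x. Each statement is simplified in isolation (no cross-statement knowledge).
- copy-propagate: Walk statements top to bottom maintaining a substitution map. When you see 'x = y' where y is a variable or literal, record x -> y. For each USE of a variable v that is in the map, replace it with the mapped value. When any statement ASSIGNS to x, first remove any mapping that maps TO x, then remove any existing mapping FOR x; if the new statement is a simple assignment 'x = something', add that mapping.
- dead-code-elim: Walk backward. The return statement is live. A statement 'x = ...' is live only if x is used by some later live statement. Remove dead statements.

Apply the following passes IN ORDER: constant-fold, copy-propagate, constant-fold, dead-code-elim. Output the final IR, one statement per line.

Answer: return 7

Derivation:
Initial IR:
  z = 1
  b = z - 8
  a = 4
  c = b + a
  v = 7 - 0
  t = z + a
  return v
After constant-fold (7 stmts):
  z = 1
  b = z - 8
  a = 4
  c = b + a
  v = 7
  t = z + a
  return v
After copy-propagate (7 stmts):
  z = 1
  b = 1 - 8
  a = 4
  c = b + 4
  v = 7
  t = 1 + 4
  return 7
After constant-fold (7 stmts):
  z = 1
  b = -7
  a = 4
  c = b + 4
  v = 7
  t = 5
  return 7
After dead-code-elim (1 stmts):
  return 7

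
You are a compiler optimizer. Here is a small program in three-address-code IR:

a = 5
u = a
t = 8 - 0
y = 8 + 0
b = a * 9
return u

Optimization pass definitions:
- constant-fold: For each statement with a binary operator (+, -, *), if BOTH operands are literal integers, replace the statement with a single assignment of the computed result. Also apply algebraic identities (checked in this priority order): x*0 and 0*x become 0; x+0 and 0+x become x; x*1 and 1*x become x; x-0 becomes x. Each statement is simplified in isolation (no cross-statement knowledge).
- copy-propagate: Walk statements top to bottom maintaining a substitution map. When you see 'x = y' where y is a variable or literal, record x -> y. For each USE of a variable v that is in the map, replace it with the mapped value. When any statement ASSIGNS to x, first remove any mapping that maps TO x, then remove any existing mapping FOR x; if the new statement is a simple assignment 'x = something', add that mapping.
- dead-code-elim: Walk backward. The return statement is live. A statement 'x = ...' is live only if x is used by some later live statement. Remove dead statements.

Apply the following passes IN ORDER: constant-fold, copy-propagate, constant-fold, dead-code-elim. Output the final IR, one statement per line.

Initial IR:
  a = 5
  u = a
  t = 8 - 0
  y = 8 + 0
  b = a * 9
  return u
After constant-fold (6 stmts):
  a = 5
  u = a
  t = 8
  y = 8
  b = a * 9
  return u
After copy-propagate (6 stmts):
  a = 5
  u = 5
  t = 8
  y = 8
  b = 5 * 9
  return 5
After constant-fold (6 stmts):
  a = 5
  u = 5
  t = 8
  y = 8
  b = 45
  return 5
After dead-code-elim (1 stmts):
  return 5

Answer: return 5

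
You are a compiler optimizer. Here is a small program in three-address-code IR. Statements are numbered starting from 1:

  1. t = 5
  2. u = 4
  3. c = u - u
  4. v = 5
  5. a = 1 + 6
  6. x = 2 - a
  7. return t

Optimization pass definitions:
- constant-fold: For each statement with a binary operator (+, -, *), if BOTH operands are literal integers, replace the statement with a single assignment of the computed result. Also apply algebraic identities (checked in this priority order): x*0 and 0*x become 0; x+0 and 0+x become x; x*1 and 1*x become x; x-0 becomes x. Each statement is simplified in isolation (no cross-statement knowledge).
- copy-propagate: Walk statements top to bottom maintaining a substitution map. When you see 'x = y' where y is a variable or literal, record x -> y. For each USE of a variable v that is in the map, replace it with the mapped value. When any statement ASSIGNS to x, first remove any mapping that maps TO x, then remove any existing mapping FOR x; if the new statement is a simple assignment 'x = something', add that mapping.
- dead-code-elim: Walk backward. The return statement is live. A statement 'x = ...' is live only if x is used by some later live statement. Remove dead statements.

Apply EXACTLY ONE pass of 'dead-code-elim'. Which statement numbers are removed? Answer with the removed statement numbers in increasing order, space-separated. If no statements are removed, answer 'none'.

Backward liveness scan:
Stmt 1 't = 5': KEEP (t is live); live-in = []
Stmt 2 'u = 4': DEAD (u not in live set ['t'])
Stmt 3 'c = u - u': DEAD (c not in live set ['t'])
Stmt 4 'v = 5': DEAD (v not in live set ['t'])
Stmt 5 'a = 1 + 6': DEAD (a not in live set ['t'])
Stmt 6 'x = 2 - a': DEAD (x not in live set ['t'])
Stmt 7 'return t': KEEP (return); live-in = ['t']
Removed statement numbers: [2, 3, 4, 5, 6]
Surviving IR:
  t = 5
  return t

Answer: 2 3 4 5 6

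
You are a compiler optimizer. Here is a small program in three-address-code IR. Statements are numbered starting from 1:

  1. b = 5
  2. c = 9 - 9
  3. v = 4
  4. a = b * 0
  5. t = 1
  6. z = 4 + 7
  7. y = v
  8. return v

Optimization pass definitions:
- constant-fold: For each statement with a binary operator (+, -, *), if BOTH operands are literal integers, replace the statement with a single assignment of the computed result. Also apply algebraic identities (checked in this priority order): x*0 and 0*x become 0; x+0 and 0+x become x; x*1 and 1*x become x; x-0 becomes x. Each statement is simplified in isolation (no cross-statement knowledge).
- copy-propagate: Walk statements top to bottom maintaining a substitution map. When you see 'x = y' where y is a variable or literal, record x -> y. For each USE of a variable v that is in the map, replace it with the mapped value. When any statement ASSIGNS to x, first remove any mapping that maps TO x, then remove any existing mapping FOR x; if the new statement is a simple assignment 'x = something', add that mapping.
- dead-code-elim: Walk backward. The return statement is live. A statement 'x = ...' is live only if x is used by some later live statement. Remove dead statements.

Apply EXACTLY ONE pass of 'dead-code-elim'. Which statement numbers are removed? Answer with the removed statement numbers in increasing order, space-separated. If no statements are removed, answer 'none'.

Answer: 1 2 4 5 6 7

Derivation:
Backward liveness scan:
Stmt 1 'b = 5': DEAD (b not in live set [])
Stmt 2 'c = 9 - 9': DEAD (c not in live set [])
Stmt 3 'v = 4': KEEP (v is live); live-in = []
Stmt 4 'a = b * 0': DEAD (a not in live set ['v'])
Stmt 5 't = 1': DEAD (t not in live set ['v'])
Stmt 6 'z = 4 + 7': DEAD (z not in live set ['v'])
Stmt 7 'y = v': DEAD (y not in live set ['v'])
Stmt 8 'return v': KEEP (return); live-in = ['v']
Removed statement numbers: [1, 2, 4, 5, 6, 7]
Surviving IR:
  v = 4
  return v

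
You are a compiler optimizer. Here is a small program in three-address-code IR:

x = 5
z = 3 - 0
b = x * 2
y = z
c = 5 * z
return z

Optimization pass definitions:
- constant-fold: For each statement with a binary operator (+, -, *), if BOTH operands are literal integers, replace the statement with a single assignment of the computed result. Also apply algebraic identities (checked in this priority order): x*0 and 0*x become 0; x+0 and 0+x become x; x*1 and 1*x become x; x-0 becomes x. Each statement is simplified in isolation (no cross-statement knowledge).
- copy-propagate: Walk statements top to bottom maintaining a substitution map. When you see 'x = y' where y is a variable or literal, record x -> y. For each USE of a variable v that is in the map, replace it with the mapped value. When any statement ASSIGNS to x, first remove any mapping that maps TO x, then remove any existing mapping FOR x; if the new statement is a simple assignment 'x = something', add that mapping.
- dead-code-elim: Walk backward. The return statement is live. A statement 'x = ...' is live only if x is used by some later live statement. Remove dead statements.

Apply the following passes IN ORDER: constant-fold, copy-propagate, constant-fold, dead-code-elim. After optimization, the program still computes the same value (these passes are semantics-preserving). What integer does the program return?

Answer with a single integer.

Answer: 3

Derivation:
Initial IR:
  x = 5
  z = 3 - 0
  b = x * 2
  y = z
  c = 5 * z
  return z
After constant-fold (6 stmts):
  x = 5
  z = 3
  b = x * 2
  y = z
  c = 5 * z
  return z
After copy-propagate (6 stmts):
  x = 5
  z = 3
  b = 5 * 2
  y = 3
  c = 5 * 3
  return 3
After constant-fold (6 stmts):
  x = 5
  z = 3
  b = 10
  y = 3
  c = 15
  return 3
After dead-code-elim (1 stmts):
  return 3
Evaluate:
  x = 5  =>  x = 5
  z = 3 - 0  =>  z = 3
  b = x * 2  =>  b = 10
  y = z  =>  y = 3
  c = 5 * z  =>  c = 15
  return z = 3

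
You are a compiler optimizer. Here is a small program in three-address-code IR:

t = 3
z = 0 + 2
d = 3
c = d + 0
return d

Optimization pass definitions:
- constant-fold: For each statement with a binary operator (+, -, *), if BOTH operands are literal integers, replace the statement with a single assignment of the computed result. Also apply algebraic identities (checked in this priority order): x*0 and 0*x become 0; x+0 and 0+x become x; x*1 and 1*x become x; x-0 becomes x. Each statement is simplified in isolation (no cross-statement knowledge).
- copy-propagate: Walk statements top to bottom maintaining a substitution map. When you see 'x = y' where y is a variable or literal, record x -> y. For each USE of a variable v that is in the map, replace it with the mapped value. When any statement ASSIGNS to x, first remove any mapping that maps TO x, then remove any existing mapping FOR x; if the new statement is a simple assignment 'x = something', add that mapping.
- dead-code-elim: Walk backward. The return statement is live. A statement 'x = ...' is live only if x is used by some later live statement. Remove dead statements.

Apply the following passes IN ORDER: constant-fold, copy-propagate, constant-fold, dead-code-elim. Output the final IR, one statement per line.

Answer: return 3

Derivation:
Initial IR:
  t = 3
  z = 0 + 2
  d = 3
  c = d + 0
  return d
After constant-fold (5 stmts):
  t = 3
  z = 2
  d = 3
  c = d
  return d
After copy-propagate (5 stmts):
  t = 3
  z = 2
  d = 3
  c = 3
  return 3
After constant-fold (5 stmts):
  t = 3
  z = 2
  d = 3
  c = 3
  return 3
After dead-code-elim (1 stmts):
  return 3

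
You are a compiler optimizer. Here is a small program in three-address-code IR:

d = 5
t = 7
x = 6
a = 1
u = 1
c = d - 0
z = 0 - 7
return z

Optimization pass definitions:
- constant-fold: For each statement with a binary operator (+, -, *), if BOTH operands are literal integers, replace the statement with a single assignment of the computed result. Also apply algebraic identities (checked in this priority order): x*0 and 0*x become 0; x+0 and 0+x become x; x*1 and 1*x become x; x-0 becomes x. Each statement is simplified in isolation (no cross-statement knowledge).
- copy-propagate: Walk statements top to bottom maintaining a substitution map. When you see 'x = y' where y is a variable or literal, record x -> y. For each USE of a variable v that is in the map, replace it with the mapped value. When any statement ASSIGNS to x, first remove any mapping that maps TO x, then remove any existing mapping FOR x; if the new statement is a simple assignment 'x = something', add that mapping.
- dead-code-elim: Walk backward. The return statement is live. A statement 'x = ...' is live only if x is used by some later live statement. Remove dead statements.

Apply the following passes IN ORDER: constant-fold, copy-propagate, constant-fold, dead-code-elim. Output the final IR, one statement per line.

Answer: return -7

Derivation:
Initial IR:
  d = 5
  t = 7
  x = 6
  a = 1
  u = 1
  c = d - 0
  z = 0 - 7
  return z
After constant-fold (8 stmts):
  d = 5
  t = 7
  x = 6
  a = 1
  u = 1
  c = d
  z = -7
  return z
After copy-propagate (8 stmts):
  d = 5
  t = 7
  x = 6
  a = 1
  u = 1
  c = 5
  z = -7
  return -7
After constant-fold (8 stmts):
  d = 5
  t = 7
  x = 6
  a = 1
  u = 1
  c = 5
  z = -7
  return -7
After dead-code-elim (1 stmts):
  return -7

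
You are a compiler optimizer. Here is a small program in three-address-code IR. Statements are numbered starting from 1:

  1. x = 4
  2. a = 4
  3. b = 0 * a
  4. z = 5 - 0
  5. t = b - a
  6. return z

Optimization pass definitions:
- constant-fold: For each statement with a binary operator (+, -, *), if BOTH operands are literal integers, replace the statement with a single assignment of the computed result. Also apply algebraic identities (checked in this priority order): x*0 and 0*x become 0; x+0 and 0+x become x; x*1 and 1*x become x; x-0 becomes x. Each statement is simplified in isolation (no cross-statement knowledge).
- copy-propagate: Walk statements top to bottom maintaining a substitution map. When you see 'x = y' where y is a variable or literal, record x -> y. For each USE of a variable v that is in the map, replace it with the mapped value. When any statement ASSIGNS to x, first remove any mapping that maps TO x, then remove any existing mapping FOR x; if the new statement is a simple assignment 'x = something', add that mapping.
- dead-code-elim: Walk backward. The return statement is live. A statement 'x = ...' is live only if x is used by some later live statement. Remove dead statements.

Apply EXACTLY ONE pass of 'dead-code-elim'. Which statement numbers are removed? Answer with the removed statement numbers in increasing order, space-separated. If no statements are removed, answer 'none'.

Answer: 1 2 3 5

Derivation:
Backward liveness scan:
Stmt 1 'x = 4': DEAD (x not in live set [])
Stmt 2 'a = 4': DEAD (a not in live set [])
Stmt 3 'b = 0 * a': DEAD (b not in live set [])
Stmt 4 'z = 5 - 0': KEEP (z is live); live-in = []
Stmt 5 't = b - a': DEAD (t not in live set ['z'])
Stmt 6 'return z': KEEP (return); live-in = ['z']
Removed statement numbers: [1, 2, 3, 5]
Surviving IR:
  z = 5 - 0
  return z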